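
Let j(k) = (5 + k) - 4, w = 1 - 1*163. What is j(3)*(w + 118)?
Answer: -176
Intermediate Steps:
w = -162 (w = 1 - 163 = -162)
j(k) = 1 + k
j(3)*(w + 118) = (1 + 3)*(-162 + 118) = 4*(-44) = -176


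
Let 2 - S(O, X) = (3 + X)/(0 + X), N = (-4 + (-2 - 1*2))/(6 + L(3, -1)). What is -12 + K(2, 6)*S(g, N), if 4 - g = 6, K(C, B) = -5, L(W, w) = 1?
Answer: -241/8 ≈ -30.125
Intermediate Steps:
g = -2 (g = 4 - 1*6 = 4 - 6 = -2)
N = -8/7 (N = (-4 + (-2 - 1*2))/(6 + 1) = (-4 + (-2 - 2))/7 = (-4 - 4)*(1/7) = -8*1/7 = -8/7 ≈ -1.1429)
S(O, X) = 2 - (3 + X)/X (S(O, X) = 2 - (3 + X)/(0 + X) = 2 - (3 + X)/X)
-12 + K(2, 6)*S(g, N) = -12 - 5*(-3 - 8/7)/(-8/7) = -12 - (-35)*(-29)/(8*7) = -12 - 5*29/8 = -12 - 145/8 = -241/8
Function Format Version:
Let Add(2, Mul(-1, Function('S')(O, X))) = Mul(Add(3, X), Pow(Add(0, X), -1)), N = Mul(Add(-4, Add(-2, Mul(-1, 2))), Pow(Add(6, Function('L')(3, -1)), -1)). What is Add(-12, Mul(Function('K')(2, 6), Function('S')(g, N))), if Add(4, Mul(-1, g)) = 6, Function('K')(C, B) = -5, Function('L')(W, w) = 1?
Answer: Rational(-241, 8) ≈ -30.125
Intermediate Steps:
g = -2 (g = Add(4, Mul(-1, 6)) = Add(4, -6) = -2)
N = Rational(-8, 7) (N = Mul(Add(-4, Add(-2, Mul(-1, 2))), Pow(Add(6, 1), -1)) = Mul(Add(-4, Add(-2, -2)), Pow(7, -1)) = Mul(Add(-4, -4), Rational(1, 7)) = Mul(-8, Rational(1, 7)) = Rational(-8, 7) ≈ -1.1429)
Function('S')(O, X) = Add(2, Mul(-1, Pow(X, -1), Add(3, X))) (Function('S')(O, X) = Add(2, Mul(-1, Mul(Add(3, X), Pow(Add(0, X), -1)))) = Add(2, Mul(-1, Mul(Add(3, X), Pow(X, -1)))) = Add(2, Mul(-1, Mul(Pow(X, -1), Add(3, X)))) = Add(2, Mul(-1, Pow(X, -1), Add(3, X))))
Add(-12, Mul(Function('K')(2, 6), Function('S')(g, N))) = Add(-12, Mul(-5, Mul(Pow(Rational(-8, 7), -1), Add(-3, Rational(-8, 7))))) = Add(-12, Mul(-5, Mul(Rational(-7, 8), Rational(-29, 7)))) = Add(-12, Mul(-5, Rational(29, 8))) = Add(-12, Rational(-145, 8)) = Rational(-241, 8)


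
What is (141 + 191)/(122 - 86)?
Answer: 83/9 ≈ 9.2222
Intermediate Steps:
(141 + 191)/(122 - 86) = 332/36 = 332*(1/36) = 83/9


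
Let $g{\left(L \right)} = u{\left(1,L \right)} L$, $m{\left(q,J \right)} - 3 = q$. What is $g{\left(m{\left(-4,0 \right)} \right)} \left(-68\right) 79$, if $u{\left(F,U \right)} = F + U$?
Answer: $0$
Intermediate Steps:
$m{\left(q,J \right)} = 3 + q$
$g{\left(L \right)} = L \left(1 + L\right)$ ($g{\left(L \right)} = \left(1 + L\right) L = L \left(1 + L\right)$)
$g{\left(m{\left(-4,0 \right)} \right)} \left(-68\right) 79 = \left(3 - 4\right) \left(1 + \left(3 - 4\right)\right) \left(-68\right) 79 = - (1 - 1) \left(-68\right) 79 = \left(-1\right) 0 \left(-68\right) 79 = 0 \left(-68\right) 79 = 0 \cdot 79 = 0$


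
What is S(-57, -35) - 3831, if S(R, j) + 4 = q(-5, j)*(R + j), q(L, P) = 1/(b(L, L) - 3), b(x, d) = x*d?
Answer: -42231/11 ≈ -3839.2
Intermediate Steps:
b(x, d) = d*x
q(L, P) = 1/(-3 + L²) (q(L, P) = 1/(L*L - 3) = 1/(L² - 3) = 1/(-3 + L²))
S(R, j) = -4 + R/22 + j/22 (S(R, j) = -4 + (R + j)/(-3 + (-5)²) = -4 + (R + j)/(-3 + 25) = -4 + (R + j)/22 = -4 + (R/22 + j/22) = -4 + R/22 + j/22)
S(-57, -35) - 3831 = (-4 + (1/22)*(-57) + (1/22)*(-35)) - 3831 = (-4 - 57/22 - 35/22) - 3831 = -90/11 - 3831 = -42231/11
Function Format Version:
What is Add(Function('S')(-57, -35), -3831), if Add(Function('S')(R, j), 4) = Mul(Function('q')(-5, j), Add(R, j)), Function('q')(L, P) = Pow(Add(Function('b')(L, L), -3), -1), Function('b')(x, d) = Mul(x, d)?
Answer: Rational(-42231, 11) ≈ -3839.2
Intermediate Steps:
Function('b')(x, d) = Mul(d, x)
Function('q')(L, P) = Pow(Add(-3, Pow(L, 2)), -1) (Function('q')(L, P) = Pow(Add(Mul(L, L), -3), -1) = Pow(Add(Pow(L, 2), -3), -1) = Pow(Add(-3, Pow(L, 2)), -1))
Function('S')(R, j) = Add(-4, Mul(Rational(1, 22), R), Mul(Rational(1, 22), j)) (Function('S')(R, j) = Add(-4, Mul(Pow(Add(-3, Pow(-5, 2)), -1), Add(R, j))) = Add(-4, Mul(Pow(Add(-3, 25), -1), Add(R, j))) = Add(-4, Mul(Pow(22, -1), Add(R, j))) = Add(-4, Mul(Rational(1, 22), Add(R, j))) = Add(-4, Add(Mul(Rational(1, 22), R), Mul(Rational(1, 22), j))) = Add(-4, Mul(Rational(1, 22), R), Mul(Rational(1, 22), j)))
Add(Function('S')(-57, -35), -3831) = Add(Add(-4, Mul(Rational(1, 22), -57), Mul(Rational(1, 22), -35)), -3831) = Add(Add(-4, Rational(-57, 22), Rational(-35, 22)), -3831) = Add(Rational(-90, 11), -3831) = Rational(-42231, 11)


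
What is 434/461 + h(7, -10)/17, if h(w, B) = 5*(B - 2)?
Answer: -20282/7837 ≈ -2.5880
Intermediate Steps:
h(w, B) = -10 + 5*B (h(w, B) = 5*(-2 + B) = -10 + 5*B)
434/461 + h(7, -10)/17 = 434/461 + (-10 + 5*(-10))/17 = 434*(1/461) + (-10 - 50)*(1/17) = 434/461 - 60*1/17 = 434/461 - 60/17 = -20282/7837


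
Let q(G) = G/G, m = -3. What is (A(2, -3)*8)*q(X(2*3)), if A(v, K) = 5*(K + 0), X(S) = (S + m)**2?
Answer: -120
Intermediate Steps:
X(S) = (-3 + S)**2 (X(S) = (S - 3)**2 = (-3 + S)**2)
A(v, K) = 5*K
q(G) = 1
(A(2, -3)*8)*q(X(2*3)) = ((5*(-3))*8)*1 = -15*8*1 = -120*1 = -120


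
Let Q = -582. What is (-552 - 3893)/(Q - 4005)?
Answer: 4445/4587 ≈ 0.96904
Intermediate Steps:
(-552 - 3893)/(Q - 4005) = (-552 - 3893)/(-582 - 4005) = -4445/(-4587) = -4445*(-1/4587) = 4445/4587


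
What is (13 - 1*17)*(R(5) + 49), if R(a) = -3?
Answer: -184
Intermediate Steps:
(13 - 1*17)*(R(5) + 49) = (13 - 1*17)*(-3 + 49) = (13 - 17)*46 = -4*46 = -184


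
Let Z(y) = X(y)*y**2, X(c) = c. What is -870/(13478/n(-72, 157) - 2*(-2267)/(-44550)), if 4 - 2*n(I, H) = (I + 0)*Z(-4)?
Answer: 11152758375/76360271 ≈ 146.05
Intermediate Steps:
Z(y) = y**3 (Z(y) = y*y**2 = y**3)
n(I, H) = 2 + 32*I (n(I, H) = 2 - (I + 0)*(-4)**3/2 = 2 - I*(-64)/2 = 2 - (-32)*I = 2 + 32*I)
-870/(13478/n(-72, 157) - 2*(-2267)/(-44550)) = -870/(13478/(2 + 32*(-72)) - 2*(-2267)/(-44550)) = -870/(13478/(2 - 2304) + 4534*(-1/44550)) = -870/(13478/(-2302) - 2267/22275) = -870/(13478*(-1/2302) - 2267/22275) = -870/(-6739/1151 - 2267/22275) = -870/(-152720542/25638525) = -870*(-25638525/152720542) = 11152758375/76360271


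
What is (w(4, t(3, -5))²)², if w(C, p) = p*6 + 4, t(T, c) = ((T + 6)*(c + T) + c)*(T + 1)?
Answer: 90182492416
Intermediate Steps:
t(T, c) = (1 + T)*(c + (6 + T)*(T + c)) (t(T, c) = ((6 + T)*(T + c) + c)*(1 + T) = (c + (6 + T)*(T + c))*(1 + T) = (1 + T)*(c + (6 + T)*(T + c)))
w(C, p) = 4 + 6*p (w(C, p) = 6*p + 4 = 4 + 6*p)
(w(4, t(3, -5))²)² = ((4 + 6*(3³ + 6*3 + 7*(-5) + 7*3² - 5*3² + 8*3*(-5)))²)² = ((4 + 6*(27 + 18 - 35 + 7*9 - 5*9 - 120))²)² = ((4 + 6*(27 + 18 - 35 + 63 - 45 - 120))²)² = ((4 + 6*(-92))²)² = ((4 - 552)²)² = ((-548)²)² = 300304² = 90182492416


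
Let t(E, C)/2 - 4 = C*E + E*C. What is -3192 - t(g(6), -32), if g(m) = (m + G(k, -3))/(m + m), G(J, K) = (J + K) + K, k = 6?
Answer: -3136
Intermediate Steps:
G(J, K) = J + 2*K
g(m) = ½ (g(m) = (m + (6 + 2*(-3)))/(m + m) = (m + (6 - 6))/((2*m)) = (m + 0)*(1/(2*m)) = m*(1/(2*m)) = ½)
t(E, C) = 8 + 4*C*E (t(E, C) = 8 + 2*(C*E + E*C) = 8 + 2*(C*E + C*E) = 8 + 2*(2*C*E) = 8 + 4*C*E)
-3192 - t(g(6), -32) = -3192 - (8 + 4*(-32)*(½)) = -3192 - (8 - 64) = -3192 - 1*(-56) = -3192 + 56 = -3136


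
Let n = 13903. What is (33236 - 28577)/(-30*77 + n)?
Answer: 4659/11593 ≈ 0.40188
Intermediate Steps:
(33236 - 28577)/(-30*77 + n) = (33236 - 28577)/(-30*77 + 13903) = 4659/(-2310 + 13903) = 4659/11593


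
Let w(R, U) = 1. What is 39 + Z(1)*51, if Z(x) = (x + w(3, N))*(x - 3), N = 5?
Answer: -165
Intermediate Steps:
Z(x) = (1 + x)*(-3 + x) (Z(x) = (x + 1)*(x - 3) = (1 + x)*(-3 + x))
39 + Z(1)*51 = 39 + (-3 + 1**2 - 2*1)*51 = 39 + (-3 + 1 - 2)*51 = 39 - 4*51 = 39 - 204 = -165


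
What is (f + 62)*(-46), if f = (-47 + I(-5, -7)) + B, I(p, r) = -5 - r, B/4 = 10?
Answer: -2622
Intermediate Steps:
B = 40 (B = 4*10 = 40)
f = -5 (f = (-47 + (-5 - 1*(-7))) + 40 = (-47 + (-5 + 7)) + 40 = (-47 + 2) + 40 = -45 + 40 = -5)
(f + 62)*(-46) = (-5 + 62)*(-46) = 57*(-46) = -2622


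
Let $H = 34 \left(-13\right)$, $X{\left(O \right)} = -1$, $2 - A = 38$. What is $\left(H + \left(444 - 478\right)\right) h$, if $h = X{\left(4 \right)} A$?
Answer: $-17136$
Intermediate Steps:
$A = -36$ ($A = 2 - 38 = -36$)
$h = 36$ ($h = \left(-1\right) \left(-36\right) = 36$)
$H = -442$
$\left(H + \left(444 - 478\right)\right) h = \left(-442 + \left(444 - 478\right)\right) 36 = \left(-442 - 34\right) 36 = \left(-476\right) 36 = -17136$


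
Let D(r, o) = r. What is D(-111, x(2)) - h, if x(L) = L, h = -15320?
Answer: 15209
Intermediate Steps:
D(-111, x(2)) - h = -111 - 1*(-15320) = -111 + 15320 = 15209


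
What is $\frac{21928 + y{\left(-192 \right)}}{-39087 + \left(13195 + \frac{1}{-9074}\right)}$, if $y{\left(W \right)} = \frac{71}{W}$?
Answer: $- \frac{19101246385}{22554624864} \approx -0.84689$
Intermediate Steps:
$\frac{21928 + y{\left(-192 \right)}}{-39087 + \left(13195 + \frac{1}{-9074}\right)} = \frac{21928 + \frac{71}{-192}}{-39087 + \left(13195 + \frac{1}{-9074}\right)} = \frac{21928 + 71 \left(- \frac{1}{192}\right)}{-39087 + \left(13195 - \frac{1}{9074}\right)} = \frac{21928 - \frac{71}{192}}{-39087 + \frac{119731429}{9074}} = \frac{4210105}{192 \left(- \frac{234944009}{9074}\right)} = \frac{4210105}{192} \left(- \frac{9074}{234944009}\right) = - \frac{19101246385}{22554624864}$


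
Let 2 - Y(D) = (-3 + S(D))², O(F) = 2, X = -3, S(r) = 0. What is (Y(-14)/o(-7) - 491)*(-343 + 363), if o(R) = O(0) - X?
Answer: -9848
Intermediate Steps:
o(R) = 5 (o(R) = 2 - 1*(-3) = 2 + 3 = 5)
Y(D) = -7 (Y(D) = 2 - (-3 + 0)² = 2 - 1*(-3)² = 2 - 1*9 = 2 - 9 = -7)
(Y(-14)/o(-7) - 491)*(-343 + 363) = (-7/5 - 491)*(-343 + 363) = (-7*⅕ - 491)*20 = (-7/5 - 491)*20 = -2462/5*20 = -9848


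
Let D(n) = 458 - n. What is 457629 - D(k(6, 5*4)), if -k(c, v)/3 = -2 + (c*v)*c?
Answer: 455017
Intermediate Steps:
k(c, v) = 6 - 3*v*c² (k(c, v) = -3*(-2 + (c*v)*c) = -3*(-2 + v*c²) = 6 - 3*v*c²)
457629 - D(k(6, 5*4)) = 457629 - (458 - (6 - 3*5*4*6²)) = 457629 - (458 - (6 - 3*20*36)) = 457629 - (458 - (6 - 2160)) = 457629 - (458 - 1*(-2154)) = 457629 - (458 + 2154) = 457629 - 1*2612 = 457629 - 2612 = 455017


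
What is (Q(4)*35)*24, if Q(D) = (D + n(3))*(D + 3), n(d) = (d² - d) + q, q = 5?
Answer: 88200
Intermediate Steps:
n(d) = 5 + d² - d (n(d) = (d² - d) + 5 = 5 + d² - d)
Q(D) = (3 + D)*(11 + D) (Q(D) = (D + (5 + 3² - 1*3))*(D + 3) = (D + (5 + 9 - 3))*(3 + D) = (D + 11)*(3 + D) = (11 + D)*(3 + D) = (3 + D)*(11 + D))
(Q(4)*35)*24 = ((33 + 4² + 14*4)*35)*24 = ((33 + 16 + 56)*35)*24 = (105*35)*24 = 3675*24 = 88200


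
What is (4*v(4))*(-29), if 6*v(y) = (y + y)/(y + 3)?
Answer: -464/21 ≈ -22.095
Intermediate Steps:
v(y) = y/(3*(3 + y)) (v(y) = ((y + y)/(y + 3))/6 = ((2*y)/(3 + y))/6 = (2*y/(3 + y))/6 = y/(3*(3 + y)))
(4*v(4))*(-29) = (4*((⅓)*4/(3 + 4)))*(-29) = (4*((⅓)*4/7))*(-29) = (4*((⅓)*4*(⅐)))*(-29) = (4*(4/21))*(-29) = (16/21)*(-29) = -464/21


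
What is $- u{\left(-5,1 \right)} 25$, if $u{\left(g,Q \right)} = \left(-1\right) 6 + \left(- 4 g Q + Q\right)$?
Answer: $-375$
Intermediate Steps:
$u{\left(g,Q \right)} = -6 + Q - 4 Q g$ ($u{\left(g,Q \right)} = -6 - \left(- Q + 4 Q g\right) = -6 + Q - 4 Q g$)
$- u{\left(-5,1 \right)} 25 = - (-6 + 1 - 4 \left(-5\right)) 25 = - (-6 + 1 + 20) 25 = \left(-1\right) 15 \cdot 25 = \left(-15\right) 25 = -375$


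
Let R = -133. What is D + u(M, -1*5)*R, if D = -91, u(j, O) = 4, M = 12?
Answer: -623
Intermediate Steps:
D + u(M, -1*5)*R = -91 + 4*(-133) = -91 - 532 = -623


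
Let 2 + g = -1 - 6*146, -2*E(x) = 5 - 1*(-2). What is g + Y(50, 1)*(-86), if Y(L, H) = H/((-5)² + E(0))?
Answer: -883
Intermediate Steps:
E(x) = -7/2 (E(x) = -(5 - 1*(-2))/2 = -(5 + 2)/2 = -½*7 = -7/2)
g = -879 (g = -2 + (-1 - 6*146) = -2 + (-1 - 876) = -2 - 877 = -879)
Y(L, H) = 2*H/43 (Y(L, H) = H/((-5)² - 7/2) = H/(25 - 7/2) = H/(43/2) = H*(2/43) = 2*H/43)
g + Y(50, 1)*(-86) = -879 + ((2/43)*1)*(-86) = -879 + (2/43)*(-86) = -879 - 4 = -883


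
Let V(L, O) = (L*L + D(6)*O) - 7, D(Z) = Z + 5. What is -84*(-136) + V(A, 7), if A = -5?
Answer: 11519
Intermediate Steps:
D(Z) = 5 + Z
V(L, O) = -7 + L² + 11*O (V(L, O) = (L*L + (5 + 6)*O) - 7 = (L² + 11*O) - 7 = -7 + L² + 11*O)
-84*(-136) + V(A, 7) = -84*(-136) + (-7 + (-5)² + 11*7) = 11424 + (-7 + 25 + 77) = 11424 + 95 = 11519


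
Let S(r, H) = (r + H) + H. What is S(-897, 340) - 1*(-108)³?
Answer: 1259495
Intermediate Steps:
S(r, H) = r + 2*H (S(r, H) = (H + r) + H = r + 2*H)
S(-897, 340) - 1*(-108)³ = (-897 + 2*340) - 1*(-108)³ = (-897 + 680) - 1*(-1259712) = -217 + 1259712 = 1259495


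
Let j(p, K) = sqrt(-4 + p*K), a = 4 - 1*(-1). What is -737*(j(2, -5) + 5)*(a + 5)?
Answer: -36850 - 7370*I*sqrt(14) ≈ -36850.0 - 27576.0*I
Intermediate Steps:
a = 5 (a = 4 + 1 = 5)
j(p, K) = sqrt(-4 + K*p)
-737*(j(2, -5) + 5)*(a + 5) = -737*(sqrt(-4 - 5*2) + 5)*(5 + 5) = -737*(sqrt(-4 - 10) + 5)*10 = -737*(sqrt(-14) + 5)*10 = -737*(I*sqrt(14) + 5)*10 = -737*(5 + I*sqrt(14))*10 = -737*(50 + 10*I*sqrt(14)) = -36850 - 7370*I*sqrt(14)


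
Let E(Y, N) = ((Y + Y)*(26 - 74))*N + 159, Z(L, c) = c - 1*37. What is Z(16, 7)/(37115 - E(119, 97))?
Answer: -15/572542 ≈ -2.6199e-5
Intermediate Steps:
Z(L, c) = -37 + c (Z(L, c) = c - 37 = -37 + c)
E(Y, N) = 159 - 96*N*Y (E(Y, N) = ((2*Y)*(-48))*N + 159 = (-96*Y)*N + 159 = -96*N*Y + 159 = 159 - 96*N*Y)
Z(16, 7)/(37115 - E(119, 97)) = (-37 + 7)/(37115 - (159 - 96*97*119)) = -30/(37115 - (159 - 1108128)) = -30/(37115 - 1*(-1107969)) = -30/(37115 + 1107969) = -30/1145084 = -30*1/1145084 = -15/572542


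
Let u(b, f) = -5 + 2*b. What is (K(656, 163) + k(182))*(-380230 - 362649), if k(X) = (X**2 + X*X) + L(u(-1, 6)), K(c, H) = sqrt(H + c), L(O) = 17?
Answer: -49226876935 - 2228637*sqrt(91) ≈ -4.9248e+10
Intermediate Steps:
k(X) = 17 + 2*X**2 (k(X) = (X**2 + X*X) + 17 = (X**2 + X**2) + 17 = 2*X**2 + 17 = 17 + 2*X**2)
(K(656, 163) + k(182))*(-380230 - 362649) = (sqrt(163 + 656) + (17 + 2*182**2))*(-380230 - 362649) = (sqrt(819) + (17 + 2*33124))*(-742879) = (3*sqrt(91) + (17 + 66248))*(-742879) = (3*sqrt(91) + 66265)*(-742879) = (66265 + 3*sqrt(91))*(-742879) = -49226876935 - 2228637*sqrt(91)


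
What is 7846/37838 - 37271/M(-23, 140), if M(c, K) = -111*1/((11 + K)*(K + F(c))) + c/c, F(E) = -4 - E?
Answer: -5643124531529/150708754 ≈ -37444.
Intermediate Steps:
M(c, K) = 1 - 111/((11 + K)*(-4 + K - c)) (M(c, K) = -111*1/((11 + K)*(K + (-4 - c))) + c/c = -111*1/((11 + K)*(-4 + K - c)) + 1 = -111/((11 + K)*(-4 + K - c)) + 1 = 1 - 111/((11 + K)*(-4 + K - c)))
7846/37838 - 37271/M(-23, 140) = 7846/37838 - 37271*(44 - 1*140² - 7*140 + 11*(-23) + 140*(-23))/(155 - 1*140² - 7*140 + 11*(-23) + 140*(-23)) = 7846*(1/37838) - 37271*(44 - 1*19600 - 980 - 253 - 3220)/(155 - 1*19600 - 980 - 253 - 3220) = 3923/18919 - 37271*(44 - 19600 - 980 - 253 - 3220)/(155 - 19600 - 980 - 253 - 3220) = 3923/18919 - 37271/(-23898/(-24009)) = 3923/18919 - 37271/((-1/24009*(-23898))) = 3923/18919 - 37271/7966/8003 = 3923/18919 - 37271*8003/7966 = 3923/18919 - 298279813/7966 = -5643124531529/150708754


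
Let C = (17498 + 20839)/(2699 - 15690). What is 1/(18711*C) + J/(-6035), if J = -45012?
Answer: 2935281072509/393549815295 ≈ 7.4585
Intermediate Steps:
C = -38337/12991 (C = 38337/(-12991) = 38337*(-1/12991) = -38337/12991 ≈ -2.9510)
1/(18711*C) + J/(-6035) = 1/(18711*(-38337/12991)) - 45012/(-6035) = (1/18711)*(-12991/38337) - 45012*(-1/6035) = -1181/65211237 + 45012/6035 = 2935281072509/393549815295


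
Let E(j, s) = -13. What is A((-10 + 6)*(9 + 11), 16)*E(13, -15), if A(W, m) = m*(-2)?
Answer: 416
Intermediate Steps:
A(W, m) = -2*m
A((-10 + 6)*(9 + 11), 16)*E(13, -15) = -2*16*(-13) = -32*(-13) = 416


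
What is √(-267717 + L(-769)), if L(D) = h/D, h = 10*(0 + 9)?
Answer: I*√158317462047/769 ≈ 517.41*I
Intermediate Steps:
h = 90 (h = 10*9 = 90)
L(D) = 90/D
√(-267717 + L(-769)) = √(-267717 + 90/(-769)) = √(-267717 + 90*(-1/769)) = √(-267717 - 90/769) = √(-205874463/769) = I*√158317462047/769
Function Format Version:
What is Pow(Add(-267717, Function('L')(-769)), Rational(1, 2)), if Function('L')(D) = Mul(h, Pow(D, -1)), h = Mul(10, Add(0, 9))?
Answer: Mul(Rational(1, 769), I, Pow(158317462047, Rational(1, 2))) ≈ Mul(517.41, I)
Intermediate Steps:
h = 90 (h = Mul(10, 9) = 90)
Function('L')(D) = Mul(90, Pow(D, -1))
Pow(Add(-267717, Function('L')(-769)), Rational(1, 2)) = Pow(Add(-267717, Mul(90, Pow(-769, -1))), Rational(1, 2)) = Pow(Add(-267717, Mul(90, Rational(-1, 769))), Rational(1, 2)) = Pow(Add(-267717, Rational(-90, 769)), Rational(1, 2)) = Pow(Rational(-205874463, 769), Rational(1, 2)) = Mul(Rational(1, 769), I, Pow(158317462047, Rational(1, 2)))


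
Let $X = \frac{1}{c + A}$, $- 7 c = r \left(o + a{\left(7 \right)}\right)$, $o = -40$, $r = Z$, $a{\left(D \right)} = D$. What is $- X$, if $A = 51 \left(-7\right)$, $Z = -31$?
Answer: $\frac{7}{3522} \approx 0.0019875$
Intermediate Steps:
$r = -31$
$A = -357$
$c = - \frac{1023}{7}$ ($c = - \frac{\left(-31\right) \left(-40 + 7\right)}{7} = - \frac{\left(-31\right) \left(-33\right)}{7} = \left(- \frac{1}{7}\right) 1023 = - \frac{1023}{7} \approx -146.14$)
$X = - \frac{7}{3522}$ ($X = \frac{1}{- \frac{1023}{7} - 357} = \frac{1}{- \frac{3522}{7}} = - \frac{7}{3522} \approx -0.0019875$)
$- X = \left(-1\right) \left(- \frac{7}{3522}\right) = \frac{7}{3522}$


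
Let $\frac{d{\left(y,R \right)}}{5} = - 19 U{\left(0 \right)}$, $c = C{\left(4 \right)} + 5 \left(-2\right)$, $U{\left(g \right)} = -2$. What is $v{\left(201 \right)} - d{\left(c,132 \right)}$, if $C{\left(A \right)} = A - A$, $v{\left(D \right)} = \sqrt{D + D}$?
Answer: $-190 + \sqrt{402} \approx -169.95$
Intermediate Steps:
$v{\left(D \right)} = \sqrt{2} \sqrt{D}$ ($v{\left(D \right)} = \sqrt{2 D} = \sqrt{2} \sqrt{D}$)
$C{\left(A \right)} = 0$
$c = -10$ ($c = 0 + 5 \left(-2\right) = 0 - 10 = -10$)
$d{\left(y,R \right)} = 190$ ($d{\left(y,R \right)} = 5 \left(\left(-19\right) \left(-2\right)\right) = 5 \cdot 38 = 190$)
$v{\left(201 \right)} - d{\left(c,132 \right)} = \sqrt{2} \sqrt{201} - 190 = \sqrt{402} - 190 = -190 + \sqrt{402}$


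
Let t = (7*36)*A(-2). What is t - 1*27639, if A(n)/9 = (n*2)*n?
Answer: -9495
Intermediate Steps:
A(n) = 18*n² (A(n) = 9*((n*2)*n) = 9*((2*n)*n) = 9*(2*n²) = 18*n²)
t = 18144 (t = (7*36)*(18*(-2)²) = 252*(18*4) = 252*72 = 18144)
t - 1*27639 = 18144 - 1*27639 = 18144 - 27639 = -9495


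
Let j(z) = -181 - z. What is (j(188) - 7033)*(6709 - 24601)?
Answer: 132436584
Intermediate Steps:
(j(188) - 7033)*(6709 - 24601) = ((-181 - 1*188) - 7033)*(6709 - 24601) = ((-181 - 188) - 7033)*(-17892) = (-369 - 7033)*(-17892) = -7402*(-17892) = 132436584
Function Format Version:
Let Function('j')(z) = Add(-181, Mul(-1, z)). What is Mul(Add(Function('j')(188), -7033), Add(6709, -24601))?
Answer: 132436584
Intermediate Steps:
Mul(Add(Function('j')(188), -7033), Add(6709, -24601)) = Mul(Add(Add(-181, Mul(-1, 188)), -7033), Add(6709, -24601)) = Mul(Add(Add(-181, -188), -7033), -17892) = Mul(Add(-369, -7033), -17892) = Mul(-7402, -17892) = 132436584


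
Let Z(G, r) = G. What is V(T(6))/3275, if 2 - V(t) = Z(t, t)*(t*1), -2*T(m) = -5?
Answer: -17/13100 ≈ -0.0012977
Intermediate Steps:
T(m) = 5/2 (T(m) = -1/2*(-5) = 5/2)
V(t) = 2 - t**2 (V(t) = 2 - t*t*1 = 2 - t*t = 2 - t**2)
V(T(6))/3275 = (2 - (5/2)**2)/3275 = (2 - 1*25/4)*(1/3275) = (2 - 25/4)*(1/3275) = -17/4*1/3275 = -17/13100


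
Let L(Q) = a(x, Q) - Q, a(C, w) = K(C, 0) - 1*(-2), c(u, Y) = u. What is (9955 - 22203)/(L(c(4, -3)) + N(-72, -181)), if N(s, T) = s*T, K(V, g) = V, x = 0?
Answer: -6124/6515 ≈ -0.93998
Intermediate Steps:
a(C, w) = 2 + C (a(C, w) = C - 1*(-2) = C + 2 = 2 + C)
N(s, T) = T*s
L(Q) = 2 - Q (L(Q) = (2 + 0) - Q = 2 - Q)
(9955 - 22203)/(L(c(4, -3)) + N(-72, -181)) = (9955 - 22203)/((2 - 1*4) - 181*(-72)) = -12248/((2 - 4) + 13032) = -12248/(-2 + 13032) = -12248/13030 = -12248*1/13030 = -6124/6515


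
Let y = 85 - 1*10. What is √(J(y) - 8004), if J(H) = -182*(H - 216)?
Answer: 9*√218 ≈ 132.88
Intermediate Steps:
y = 75 (y = 85 - 10 = 75)
J(H) = 39312 - 182*H (J(H) = -182*(-216 + H) = 39312 - 182*H)
√(J(y) - 8004) = √((39312 - 182*75) - 8004) = √((39312 - 13650) - 8004) = √(25662 - 8004) = √17658 = 9*√218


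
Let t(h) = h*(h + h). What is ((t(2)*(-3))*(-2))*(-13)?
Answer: -624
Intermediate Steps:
t(h) = 2*h² (t(h) = h*(2*h) = 2*h²)
((t(2)*(-3))*(-2))*(-13) = (((2*2²)*(-3))*(-2))*(-13) = (((2*4)*(-3))*(-2))*(-13) = ((8*(-3))*(-2))*(-13) = -24*(-2)*(-13) = 48*(-13) = -624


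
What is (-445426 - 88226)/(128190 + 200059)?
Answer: -533652/328249 ≈ -1.6258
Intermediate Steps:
(-445426 - 88226)/(128190 + 200059) = -533652/328249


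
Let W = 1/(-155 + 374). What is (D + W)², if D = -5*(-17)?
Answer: 346555456/47961 ≈ 7225.8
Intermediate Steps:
W = 1/219 ≈ 0.0045662
D = 85
(D + W)² = (85 + 1/219)² = (18616/219)² = 346555456/47961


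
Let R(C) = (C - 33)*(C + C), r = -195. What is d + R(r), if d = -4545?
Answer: 84375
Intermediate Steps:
R(C) = 2*C*(-33 + C) (R(C) = (-33 + C)*(2*C) = 2*C*(-33 + C))
d + R(r) = -4545 + 2*(-195)*(-33 - 195) = -4545 + 2*(-195)*(-228) = -4545 + 88920 = 84375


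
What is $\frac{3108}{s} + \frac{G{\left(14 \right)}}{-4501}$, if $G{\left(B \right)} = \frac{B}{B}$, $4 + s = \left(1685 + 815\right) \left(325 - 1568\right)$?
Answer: $- \frac{4274153}{3496718876} \approx -0.0012223$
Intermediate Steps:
$s = -3107504$ ($s = -4 + \left(1685 + 815\right) \left(325 - 1568\right) = -4 + 2500 \left(-1243\right) = -4 - 3107500 = -3107504$)
$G{\left(B \right)} = 1$
$\frac{3108}{s} + \frac{G{\left(14 \right)}}{-4501} = \frac{3108}{-3107504} + 1 \frac{1}{-4501} = 3108 \left(- \frac{1}{3107504}\right) + 1 \left(- \frac{1}{4501}\right) = - \frac{777}{776876} - \frac{1}{4501} = - \frac{4274153}{3496718876}$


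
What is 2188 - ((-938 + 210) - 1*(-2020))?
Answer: 896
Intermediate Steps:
2188 - ((-938 + 210) - 1*(-2020)) = 2188 - (-728 + 2020) = 2188 - 1*1292 = 2188 - 1292 = 896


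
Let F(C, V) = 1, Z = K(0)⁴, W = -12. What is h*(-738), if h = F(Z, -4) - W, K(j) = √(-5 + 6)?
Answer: -9594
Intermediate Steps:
K(j) = 1 (K(j) = √1 = 1)
Z = 1 (Z = 1⁴ = 1)
h = 13 (h = 1 - 1*(-12) = 1 + 12 = 13)
h*(-738) = 13*(-738) = -9594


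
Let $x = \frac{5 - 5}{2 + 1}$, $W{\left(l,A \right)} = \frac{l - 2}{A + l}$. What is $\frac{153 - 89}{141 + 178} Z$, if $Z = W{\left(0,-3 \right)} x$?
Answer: $0$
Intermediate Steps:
$W{\left(l,A \right)} = \frac{-2 + l}{A + l}$
$x = 0$ ($x = \frac{0}{3} = 0 \cdot \frac{1}{3} = 0$)
$Z = 0$ ($Z = \frac{-2 + 0}{-3 + 0} \cdot 0 = \frac{1}{-3} \left(-2\right) 0 = \left(- \frac{1}{3}\right) \left(-2\right) 0 = \frac{2}{3} \cdot 0 = 0$)
$\frac{153 - 89}{141 + 178} Z = \frac{153 - 89}{141 + 178} \cdot 0 = \frac{64}{319} \cdot 0 = 0$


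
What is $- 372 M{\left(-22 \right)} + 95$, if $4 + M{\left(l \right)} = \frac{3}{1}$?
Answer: $467$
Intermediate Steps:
$M{\left(l \right)} = -1$ ($M{\left(l \right)} = -4 + \frac{3}{1} = -4 + 3 \cdot 1 = -4 + 3 = -1$)
$- 372 M{\left(-22 \right)} + 95 = \left(-372\right) \left(-1\right) + 95 = 372 + 95 = 467$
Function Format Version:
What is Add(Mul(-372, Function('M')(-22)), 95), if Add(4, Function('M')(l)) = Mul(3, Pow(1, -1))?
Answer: 467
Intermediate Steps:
Function('M')(l) = -1 (Function('M')(l) = Add(-4, Mul(3, Pow(1, -1))) = Add(-4, Mul(3, 1)) = Add(-4, 3) = -1)
Add(Mul(-372, Function('M')(-22)), 95) = Add(Mul(-372, -1), 95) = Add(372, 95) = 467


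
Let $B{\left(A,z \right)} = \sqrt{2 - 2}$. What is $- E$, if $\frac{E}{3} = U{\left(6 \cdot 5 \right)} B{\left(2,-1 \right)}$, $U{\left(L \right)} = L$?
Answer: $0$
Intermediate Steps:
$B{\left(A,z \right)} = 0$ ($B{\left(A,z \right)} = \sqrt{0} = 0$)
$E = 0$ ($E = 3 \cdot 6 \cdot 5 \cdot 0 = 3 \cdot 30 \cdot 0 = 3 \cdot 0 = 0$)
$- E = \left(-1\right) 0 = 0$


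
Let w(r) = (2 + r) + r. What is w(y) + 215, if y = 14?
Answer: 245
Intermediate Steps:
w(r) = 2 + 2*r
w(y) + 215 = (2 + 2*14) + 215 = (2 + 28) + 215 = 30 + 215 = 245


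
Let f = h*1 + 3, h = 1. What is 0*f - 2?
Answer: -2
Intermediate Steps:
f = 4 (f = 1*1 + 3 = 1 + 3 = 4)
0*f - 2 = 0*4 - 2 = 0 - 2 = -2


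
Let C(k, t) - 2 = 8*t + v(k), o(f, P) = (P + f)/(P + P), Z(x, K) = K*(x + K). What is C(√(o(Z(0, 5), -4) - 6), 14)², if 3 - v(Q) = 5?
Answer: 12544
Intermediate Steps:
v(Q) = -2 (v(Q) = 3 - 1*5 = 3 - 5 = -2)
Z(x, K) = K*(K + x)
o(f, P) = (P + f)/(2*P) (o(f, P) = (P + f)/((2*P)) = (P + f)*(1/(2*P)) = (P + f)/(2*P))
C(k, t) = 8*t (C(k, t) = 2 + (8*t - 2) = 2 + (-2 + 8*t) = 8*t)
C(√(o(Z(0, 5), -4) - 6), 14)² = (8*14)² = 112² = 12544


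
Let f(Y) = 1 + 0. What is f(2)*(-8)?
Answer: -8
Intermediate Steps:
f(Y) = 1
f(2)*(-8) = 1*(-8) = -8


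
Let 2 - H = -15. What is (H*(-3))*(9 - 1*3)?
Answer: -306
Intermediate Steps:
H = 17 (H = 2 - 1*(-15) = 2 + 15 = 17)
(H*(-3))*(9 - 1*3) = (17*(-3))*(9 - 1*3) = -51*(9 - 3) = -51*6 = -306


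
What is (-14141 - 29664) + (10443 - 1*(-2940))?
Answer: -30422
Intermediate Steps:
(-14141 - 29664) + (10443 - 1*(-2940)) = -43805 + (10443 + 2940) = -43805 + 13383 = -30422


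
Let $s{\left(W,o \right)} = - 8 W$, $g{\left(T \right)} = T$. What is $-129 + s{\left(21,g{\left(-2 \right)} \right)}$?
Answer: $-297$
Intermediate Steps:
$-129 + s{\left(21,g{\left(-2 \right)} \right)} = -129 - 168 = -297$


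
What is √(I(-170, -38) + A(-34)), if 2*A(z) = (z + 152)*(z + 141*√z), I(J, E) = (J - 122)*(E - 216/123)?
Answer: √(16142274 + 13984239*I*√34)/41 ≈ 171.83 + 141.15*I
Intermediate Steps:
I(J, E) = (-122 + J)*(-72/41 + E) (I(J, E) = (-122 + J)*(E - 216*1/123) = (-122 + J)*(E - 72/41) = (-122 + J)*(-72/41 + E))
A(z) = (152 + z)*(z + 141*√z)/2 (A(z) = ((z + 152)*(z + 141*√z))/2 = ((152 + z)*(z + 141*√z))/2 = (152 + z)*(z + 141*√z)/2)
√(I(-170, -38) + A(-34)) = √((8784/41 - 122*(-38) - 72/41*(-170) - 38*(-170)) + ((½)*(-34)² + 76*(-34) + 10716*√(-34) + 141*(-34)^(3/2)/2)) = √((8784/41 + 4636 + 12240/41 + 6460) + ((½)*1156 - 2584 + 10716*(I*√34) + 141*(-34*I*√34)/2)) = √(475960/41 + (578 - 2584 + 10716*I*√34 - 2397*I*√34)) = √(475960/41 + (-2006 + 8319*I*√34)) = √(393714/41 + 8319*I*√34)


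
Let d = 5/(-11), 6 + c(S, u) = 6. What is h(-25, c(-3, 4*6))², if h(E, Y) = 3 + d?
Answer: 784/121 ≈ 6.4793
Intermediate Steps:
c(S, u) = 0 (c(S, u) = -6 + 6 = 0)
d = -5/11 (d = 5*(-1/11) = -5/11 ≈ -0.45455)
h(E, Y) = 28/11 (h(E, Y) = 3 - 5/11 = 28/11)
h(-25, c(-3, 4*6))² = (28/11)² = 784/121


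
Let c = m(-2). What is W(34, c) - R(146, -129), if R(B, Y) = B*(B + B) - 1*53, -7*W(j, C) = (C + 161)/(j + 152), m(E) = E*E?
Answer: -18479341/434 ≈ -42579.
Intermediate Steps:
m(E) = E²
c = 4 (c = (-2)² = 4)
W(j, C) = -(161 + C)/(7*(152 + j)) (W(j, C) = -(C + 161)/(7*(j + 152)) = -(161 + C)/(7*(152 + j)))
R(B, Y) = -53 + 2*B² (R(B, Y) = B*(2*B) - 53 = 2*B² - 53 = -53 + 2*B²)
W(34, c) - R(146, -129) = (-161 - 1*4)/(7*(152 + 34)) - (-53 + 2*146²) = (⅐)*(-161 - 4)/186 - (-53 + 2*21316) = (⅐)*(1/186)*(-165) - (-53 + 42632) = -55/434 - 1*42579 = -55/434 - 42579 = -18479341/434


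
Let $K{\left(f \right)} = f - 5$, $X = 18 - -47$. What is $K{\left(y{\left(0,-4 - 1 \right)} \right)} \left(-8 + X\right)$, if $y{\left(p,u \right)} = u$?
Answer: $-570$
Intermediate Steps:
$X = 65$ ($X = 18 + 47 = 65$)
$K{\left(f \right)} = -5 + f$
$K{\left(y{\left(0,-4 - 1 \right)} \right)} \left(-8 + X\right) = \left(-5 - 5\right) \left(-8 + 65\right) = \left(-5 - 5\right) 57 = \left(-10\right) 57 = -570$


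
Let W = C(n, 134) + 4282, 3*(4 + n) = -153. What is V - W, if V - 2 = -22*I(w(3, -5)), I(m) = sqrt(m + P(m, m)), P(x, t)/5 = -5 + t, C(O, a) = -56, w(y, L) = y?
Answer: -4224 - 22*I*sqrt(7) ≈ -4224.0 - 58.207*I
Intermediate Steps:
n = -55 (n = -4 + (1/3)*(-153) = -4 - 51 = -55)
P(x, t) = -25 + 5*t (P(x, t) = 5*(-5 + t) = -25 + 5*t)
I(m) = sqrt(-25 + 6*m) (I(m) = sqrt(m + (-25 + 5*m)) = sqrt(-25 + 6*m))
W = 4226 (W = -56 + 4282 = 4226)
V = 2 - 22*I*sqrt(7) (V = 2 - 22*sqrt(-25 + 6*3) = 2 - 22*sqrt(-25 + 18) = 2 - 22*I*sqrt(7) ≈ 2.0 - 58.207*I)
V - W = (2 - 22*I*sqrt(7)) - 1*4226 = (2 - 22*I*sqrt(7)) - 4226 = -4224 - 22*I*sqrt(7)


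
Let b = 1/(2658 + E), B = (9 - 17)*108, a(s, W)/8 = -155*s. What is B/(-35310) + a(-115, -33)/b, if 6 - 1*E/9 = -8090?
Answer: 63378137922144/5885 ≈ 1.0769e+10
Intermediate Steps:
a(s, W) = -1240*s (a(s, W) = 8*(-155*s) = -1240*s)
B = -864 (B = -8*108 = -864)
E = 72864 (E = 54 - 9*(-8090) = 54 + 72810 = 72864)
b = 1/75522 (b = 1/(2658 + 72864) = 1/75522 ≈ 1.3241e-5)
B/(-35310) + a(-115, -33)/b = -864/(-35310) + (-1240*(-115))/(1/75522) = -864*(-1/35310) + 142600*75522 = 144/5885 + 10769437200 = 63378137922144/5885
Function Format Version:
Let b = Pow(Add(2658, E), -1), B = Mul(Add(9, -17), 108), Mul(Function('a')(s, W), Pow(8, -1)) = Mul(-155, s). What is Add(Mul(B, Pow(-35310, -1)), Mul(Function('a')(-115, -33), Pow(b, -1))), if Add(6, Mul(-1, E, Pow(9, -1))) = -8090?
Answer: Rational(63378137922144, 5885) ≈ 1.0769e+10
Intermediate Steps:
Function('a')(s, W) = Mul(-1240, s) (Function('a')(s, W) = Mul(8, Mul(-155, s)) = Mul(-1240, s))
B = -864 (B = Mul(-8, 108) = -864)
E = 72864 (E = Add(54, Mul(-9, -8090)) = Add(54, 72810) = 72864)
b = Rational(1, 75522) (b = Pow(Add(2658, 72864), -1) = Pow(75522, -1) = Rational(1, 75522) ≈ 1.3241e-5)
Add(Mul(B, Pow(-35310, -1)), Mul(Function('a')(-115, -33), Pow(b, -1))) = Add(Mul(-864, Pow(-35310, -1)), Mul(Mul(-1240, -115), Pow(Rational(1, 75522), -1))) = Add(Mul(-864, Rational(-1, 35310)), Mul(142600, 75522)) = Add(Rational(144, 5885), 10769437200) = Rational(63378137922144, 5885)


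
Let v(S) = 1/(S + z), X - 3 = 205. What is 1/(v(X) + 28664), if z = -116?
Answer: 92/2637089 ≈ 3.4887e-5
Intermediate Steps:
X = 208 (X = 3 + 205 = 208)
v(S) = 1/(-116 + S) (v(S) = 1/(S - 116) = 1/(-116 + S))
1/(v(X) + 28664) = 1/(1/(-116 + 208) + 28664) = 1/(1/92 + 28664) = 1/(2637089/92) = 92/2637089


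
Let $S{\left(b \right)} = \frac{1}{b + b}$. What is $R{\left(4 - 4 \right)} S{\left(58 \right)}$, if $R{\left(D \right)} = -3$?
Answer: $- \frac{3}{116} \approx -0.025862$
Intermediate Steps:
$S{\left(b \right)} = \frac{1}{2 b}$
$R{\left(4 - 4 \right)} S{\left(58 \right)} = - 3 \frac{1}{2 \cdot 58} = - 3 \cdot \frac{1}{2} \cdot \frac{1}{58} = \left(-3\right) \frac{1}{116} = - \frac{3}{116}$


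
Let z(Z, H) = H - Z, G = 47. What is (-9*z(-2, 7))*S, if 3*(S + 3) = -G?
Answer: 1512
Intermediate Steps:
S = -56/3 (S = -3 + (-1*47)/3 = -3 + (⅓)*(-47) = -3 - 47/3 = -56/3 ≈ -18.667)
(-9*z(-2, 7))*S = -9*(7 - 1*(-2))*(-56/3) = -9*(7 + 2)*(-56/3) = -9*9*(-56/3) = -81*(-56/3) = 1512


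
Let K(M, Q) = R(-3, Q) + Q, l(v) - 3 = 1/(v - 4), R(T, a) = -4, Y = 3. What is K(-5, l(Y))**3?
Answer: -8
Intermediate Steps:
l(v) = 3 + 1/(-4 + v) (l(v) = 3 + 1/(v - 4) = 3 + 1/(-4 + v))
K(M, Q) = -4 + Q
K(-5, l(Y))**3 = (-4 + (-11 + 3*3)/(-4 + 3))**3 = (-4 + (-11 + 9)/(-1))**3 = (-4 - 1*(-2))**3 = (-4 + 2)**3 = (-2)**3 = -8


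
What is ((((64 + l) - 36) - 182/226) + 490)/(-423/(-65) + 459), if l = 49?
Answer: 2079350/1709577 ≈ 1.2163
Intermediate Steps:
((((64 + l) - 36) - 182/226) + 490)/(-423/(-65) + 459) = ((((64 + 49) - 36) - 182/226) + 490)/(-423/(-65) + 459) = (((113 - 36) - 182/226) + 490)/(-423*(-1/65) + 459) = ((77 - 1*91/113) + 490)/(423/65 + 459) = ((77 - 91/113) + 490)/(30258/65) = (8610/113 + 490)*(65/30258) = (63980/113)*(65/30258) = 2079350/1709577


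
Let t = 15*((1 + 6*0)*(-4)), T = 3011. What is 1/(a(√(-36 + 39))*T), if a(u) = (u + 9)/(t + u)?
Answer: -181/78286 + 23*√3/78286 ≈ -0.0018032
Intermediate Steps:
t = -60 (t = 15*((1 + 0)*(-4)) = 15*(1*(-4)) = 15*(-4) = -60)
a(u) = (9 + u)/(-60 + u) (a(u) = (u + 9)/(-60 + u) = (9 + u)/(-60 + u))
1/(a(√(-36 + 39))*T) = 1/(((9 + √(-36 + 39))/(-60 + √(-36 + 39)))*3011) = (1/3011)/((9 + √3)/(-60 + √3)) = ((-60 + √3)/(9 + √3))*(1/3011) = (-60 + √3)/(3011*(9 + √3))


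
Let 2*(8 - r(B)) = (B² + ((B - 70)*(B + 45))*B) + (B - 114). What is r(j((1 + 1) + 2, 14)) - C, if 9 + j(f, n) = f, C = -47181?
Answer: 39736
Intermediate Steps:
j(f, n) = -9 + f
r(B) = 65 - B/2 - B²/2 - B*(-70 + B)*(45 + B)/2 (r(B) = 8 - ((B² + ((B - 70)*(B + 45))*B) + (B - 114))/2 = 8 - ((B² + ((-70 + B)*(45 + B))*B) + (-114 + B))/2 = 8 - ((B² + B*(-70 + B)*(45 + B)) + (-114 + B))/2 = 8 - (-114 + B + B² + B*(-70 + B)*(45 + B))/2 = 8 + (57 - B/2 - B²/2 - B*(-70 + B)*(45 + B)/2) = 65 - B/2 - B²/2 - B*(-70 + B)*(45 + B)/2)
r(j((1 + 1) + 2, 14)) - C = (65 + 12*(-9 + ((1 + 1) + 2))² - (-9 + ((1 + 1) + 2))³/2 + 3149*(-9 + ((1 + 1) + 2))/2) - 1*(-47181) = (65 + 12*(-9 + (2 + 2))² - (-9 + (2 + 2))³/2 + 3149*(-9 + (2 + 2))/2) + 47181 = (65 + 12*(-9 + 4)² - (-9 + 4)³/2 + 3149*(-9 + 4)/2) + 47181 = (65 + 12*(-5)² - ½*(-5)³ + (3149/2)*(-5)) + 47181 = (65 + 12*25 - ½*(-125) - 15745/2) + 47181 = (65 + 300 + 125/2 - 15745/2) + 47181 = -7445 + 47181 = 39736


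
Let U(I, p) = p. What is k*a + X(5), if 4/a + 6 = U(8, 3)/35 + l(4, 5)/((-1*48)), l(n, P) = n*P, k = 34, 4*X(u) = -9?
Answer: -252411/10636 ≈ -23.732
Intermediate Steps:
X(u) = -9/4 (X(u) = (¼)*(-9) = -9/4)
l(n, P) = P*n
a = -1680/2659 (a = 4/(-6 + (3/35 + (5*4)/((-1*48)))) = 4/(-6 + (3*(1/35) + 20/(-48))) = 4/(-6 + (3/35 + 20*(-1/48))) = 4/(-6 + (3/35 - 5/12)) = 4/(-6 - 139/420) = 4/(-2659/420) = 4*(-420/2659) = -1680/2659 ≈ -0.63182)
k*a + X(5) = 34*(-1680/2659) - 9/4 = -57120/2659 - 9/4 = -252411/10636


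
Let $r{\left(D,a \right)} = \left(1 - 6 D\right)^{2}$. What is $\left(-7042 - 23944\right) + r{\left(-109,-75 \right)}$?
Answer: $398039$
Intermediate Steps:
$\left(-7042 - 23944\right) + r{\left(-109,-75 \right)} = \left(-7042 - 23944\right) + \left(-1 + 6 \left(-109\right)\right)^{2} = -30986 + \left(-1 - 654\right)^{2} = -30986 + \left(-655\right)^{2} = -30986 + 429025 = 398039$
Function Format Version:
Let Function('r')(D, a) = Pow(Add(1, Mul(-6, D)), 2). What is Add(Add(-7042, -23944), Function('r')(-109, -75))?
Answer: 398039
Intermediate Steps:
Add(Add(-7042, -23944), Function('r')(-109, -75)) = Add(Add(-7042, -23944), Pow(Add(-1, Mul(6, -109)), 2)) = Add(-30986, Pow(Add(-1, -654), 2)) = Add(-30986, Pow(-655, 2)) = Add(-30986, 429025) = 398039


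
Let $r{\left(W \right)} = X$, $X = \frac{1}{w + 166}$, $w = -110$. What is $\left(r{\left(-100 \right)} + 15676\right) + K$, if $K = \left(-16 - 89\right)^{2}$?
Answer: $\frac{1495257}{56} \approx 26701.0$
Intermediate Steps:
$K = 11025$ ($K = \left(-105\right)^{2} = 11025$)
$X = \frac{1}{56}$ ($X = \frac{1}{-110 + 166} = \frac{1}{56} \approx 0.017857$)
$r{\left(W \right)} = \frac{1}{56}$
$\left(r{\left(-100 \right)} + 15676\right) + K = \left(\frac{1}{56} + 15676\right) + 11025 = \frac{877857}{56} + 11025 = \frac{1495257}{56}$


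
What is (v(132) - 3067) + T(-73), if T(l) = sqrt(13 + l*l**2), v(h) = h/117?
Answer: -119569/39 + 2*I*sqrt(97251) ≈ -3065.9 + 623.7*I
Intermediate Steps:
v(h) = h/117 (v(h) = h*(1/117) = h/117)
T(l) = sqrt(13 + l**3)
(v(132) - 3067) + T(-73) = ((1/117)*132 - 3067) + sqrt(13 + (-73)**3) = (44/39 - 3067) + sqrt(13 - 389017) = -119569/39 + sqrt(-389004) = -119569/39 + 2*I*sqrt(97251)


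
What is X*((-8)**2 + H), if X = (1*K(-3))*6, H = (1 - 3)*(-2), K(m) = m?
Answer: -1224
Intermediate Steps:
H = 4 (H = -2*(-2) = 4)
X = -18 (X = (1*(-3))*6 = -3*6 = -18)
X*((-8)**2 + H) = -18*((-8)**2 + 4) = -18*(64 + 4) = -18*68 = -1224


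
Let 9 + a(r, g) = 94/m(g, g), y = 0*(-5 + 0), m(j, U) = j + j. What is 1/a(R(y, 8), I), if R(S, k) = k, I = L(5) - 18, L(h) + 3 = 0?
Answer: -21/236 ≈ -0.088983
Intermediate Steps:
L(h) = -3 (L(h) = -3 + 0 = -3)
m(j, U) = 2*j
I = -21 (I = -3 - 18 = -21)
y = 0 (y = 0*(-5) = 0)
a(r, g) = -9 + 47/g (a(r, g) = -9 + 94/((2*g)) = -9 + 94*(1/(2*g)) = -9 + 47/g)
1/a(R(y, 8), I) = 1/(-9 + 47/(-21)) = 1/(-9 + 47*(-1/21)) = 1/(-9 - 47/21) = 1/(-236/21) = -21/236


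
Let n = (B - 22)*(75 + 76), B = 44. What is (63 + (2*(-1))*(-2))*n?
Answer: 222574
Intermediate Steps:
n = 3322 (n = (44 - 22)*(75 + 76) = 22*151 = 3322)
(63 + (2*(-1))*(-2))*n = (63 + (2*(-1))*(-2))*3322 = (63 - 2*(-2))*3322 = (63 + 4)*3322 = 67*3322 = 222574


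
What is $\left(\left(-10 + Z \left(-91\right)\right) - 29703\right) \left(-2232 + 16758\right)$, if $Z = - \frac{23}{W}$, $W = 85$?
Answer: $- \frac{36656535312}{85} \approx -4.3125 \cdot 10^{8}$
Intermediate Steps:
$Z = - \frac{23}{85} \approx -0.27059$
$\left(\left(-10 + Z \left(-91\right)\right) - 29703\right) \left(-2232 + 16758\right) = \left(\left(-10 - - \frac{2093}{85}\right) - 29703\right) \left(-2232 + 16758\right) = \left(\left(-10 + \frac{2093}{85}\right) - 29703\right) 14526 = \left(\frac{1243}{85} - 29703\right) 14526 = \left(- \frac{2523512}{85}\right) 14526 = - \frac{36656535312}{85}$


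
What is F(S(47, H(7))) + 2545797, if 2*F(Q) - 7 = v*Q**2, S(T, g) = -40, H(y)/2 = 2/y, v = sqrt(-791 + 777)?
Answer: 5091601/2 + 800*I*sqrt(14) ≈ 2.5458e+6 + 2993.3*I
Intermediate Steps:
v = I*sqrt(14) (v = sqrt(-14) = I*sqrt(14) ≈ 3.7417*I)
H(y) = 4/y (H(y) = 2*(2/y) = 4/y)
F(Q) = 7/2 + I*sqrt(14)*Q**2/2 (F(Q) = 7/2 + ((I*sqrt(14))*Q**2)/2 = 7/2 + (I*sqrt(14)*Q**2)/2 = 7/2 + I*sqrt(14)*Q**2/2)
F(S(47, H(7))) + 2545797 = (7/2 + (1/2)*I*sqrt(14)*(-40)**2) + 2545797 = (7/2 + (1/2)*I*sqrt(14)*1600) + 2545797 = (7/2 + 800*I*sqrt(14)) + 2545797 = 5091601/2 + 800*I*sqrt(14)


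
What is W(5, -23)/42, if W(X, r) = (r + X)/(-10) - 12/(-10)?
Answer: 1/14 ≈ 0.071429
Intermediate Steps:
W(X, r) = 6/5 - X/10 - r/10 (W(X, r) = (X + r)*(-⅒) - 12*(-⅒) = (-X/10 - r/10) + 6/5 = 6/5 - X/10 - r/10)
W(5, -23)/42 = (6/5 - ⅒*5 - ⅒*(-23))/42 = (6/5 - ½ + 23/10)*(1/42) = 3*(1/42) = 1/14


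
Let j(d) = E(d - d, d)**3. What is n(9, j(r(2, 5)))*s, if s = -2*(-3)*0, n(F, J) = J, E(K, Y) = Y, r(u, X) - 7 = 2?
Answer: 0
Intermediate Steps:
r(u, X) = 9 (r(u, X) = 7 + 2 = 9)
j(d) = d**3
s = 0 (s = 6*0 = 0)
n(9, j(r(2, 5)))*s = 9**3*0 = 729*0 = 0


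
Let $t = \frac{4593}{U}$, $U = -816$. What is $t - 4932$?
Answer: $- \frac{1343035}{272} \approx -4937.6$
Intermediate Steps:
$t = - \frac{1531}{272}$ ($t = \frac{4593}{-816} = 4593 \left(- \frac{1}{816}\right) = - \frac{1531}{272} \approx -5.6287$)
$t - 4932 = - \frac{1531}{272} - 4932 = - \frac{1343035}{272}$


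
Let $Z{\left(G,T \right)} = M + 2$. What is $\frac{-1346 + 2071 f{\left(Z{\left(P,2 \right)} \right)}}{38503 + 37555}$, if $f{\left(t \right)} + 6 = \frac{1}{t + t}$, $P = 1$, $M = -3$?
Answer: $- \frac{29615}{152116} \approx -0.19469$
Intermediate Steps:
$Z{\left(G,T \right)} = -1$ ($Z{\left(G,T \right)} = -3 + 2 = -1$)
$f{\left(t \right)} = -6 + \frac{1}{2 t}$ ($f{\left(t \right)} = -6 + \frac{1}{t + t} = -6 + \frac{1}{2 t}$)
$\frac{-1346 + 2071 f{\left(Z{\left(P,2 \right)} \right)}}{38503 + 37555} = \frac{-1346 + 2071 \left(-6 + \frac{1}{2 \left(-1\right)}\right)}{38503 + 37555} = \frac{-1346 + 2071 \left(-6 + \frac{1}{2} \left(-1\right)\right)}{76058} = \left(-1346 + 2071 \left(-6 - \frac{1}{2}\right)\right) \frac{1}{76058} = \left(-1346 + 2071 \left(- \frac{13}{2}\right)\right) \frac{1}{76058} = \left(-1346 - \frac{26923}{2}\right) \frac{1}{76058} = \left(- \frac{29615}{2}\right) \frac{1}{76058} = - \frac{29615}{152116}$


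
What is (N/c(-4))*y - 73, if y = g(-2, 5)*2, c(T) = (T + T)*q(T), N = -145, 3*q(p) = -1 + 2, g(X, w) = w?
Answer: 1883/4 ≈ 470.75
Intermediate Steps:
q(p) = ⅓ (q(p) = (-1 + 2)/3 = (⅓)*1 = ⅓)
c(T) = 2*T/3 (c(T) = (T + T)*(⅓) = (2*T)*(⅓) = 2*T/3)
y = 10 (y = 5*2 = 10)
(N/c(-4))*y - 73 = -145/((⅔)*(-4))*10 - 73 = -145/(-8/3)*10 - 73 = -145*(-3/8)*10 - 73 = (435/8)*10 - 73 = 2175/4 - 73 = 1883/4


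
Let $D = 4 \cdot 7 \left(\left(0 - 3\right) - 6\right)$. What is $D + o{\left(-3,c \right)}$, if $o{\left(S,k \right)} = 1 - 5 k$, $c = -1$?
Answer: $-246$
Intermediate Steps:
$D = -252$ ($D = 28 \left(-3 - 6\right) = 28 \left(-9\right) = -252$)
$D + o{\left(-3,c \right)} = -252 + \left(1 - -5\right) = -252 + \left(1 + 5\right) = -252 + 6 = -246$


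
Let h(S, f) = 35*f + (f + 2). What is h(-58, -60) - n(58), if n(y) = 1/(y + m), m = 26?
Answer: -181273/84 ≈ -2158.0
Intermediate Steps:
n(y) = 1/(26 + y) (n(y) = 1/(y + 26) = 1/(26 + y))
h(S, f) = 2 + 36*f (h(S, f) = 35*f + (2 + f) = 2 + 36*f)
h(-58, -60) - n(58) = (2 + 36*(-60)) - 1/(26 + 58) = (2 - 2160) - 1/84 = -2158 - 1*1/84 = -2158 - 1/84 = -181273/84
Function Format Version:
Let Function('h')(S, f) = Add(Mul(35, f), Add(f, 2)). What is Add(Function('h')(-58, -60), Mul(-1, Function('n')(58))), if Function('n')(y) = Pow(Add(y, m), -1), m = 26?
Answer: Rational(-181273, 84) ≈ -2158.0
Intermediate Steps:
Function('n')(y) = Pow(Add(26, y), -1) (Function('n')(y) = Pow(Add(y, 26), -1) = Pow(Add(26, y), -1))
Function('h')(S, f) = Add(2, Mul(36, f)) (Function('h')(S, f) = Add(Mul(35, f), Add(2, f)) = Add(2, Mul(36, f)))
Add(Function('h')(-58, -60), Mul(-1, Function('n')(58))) = Add(Add(2, Mul(36, -60)), Mul(-1, Pow(Add(26, 58), -1))) = Add(Add(2, -2160), Mul(-1, Pow(84, -1))) = Add(-2158, Mul(-1, Rational(1, 84))) = Add(-2158, Rational(-1, 84)) = Rational(-181273, 84)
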